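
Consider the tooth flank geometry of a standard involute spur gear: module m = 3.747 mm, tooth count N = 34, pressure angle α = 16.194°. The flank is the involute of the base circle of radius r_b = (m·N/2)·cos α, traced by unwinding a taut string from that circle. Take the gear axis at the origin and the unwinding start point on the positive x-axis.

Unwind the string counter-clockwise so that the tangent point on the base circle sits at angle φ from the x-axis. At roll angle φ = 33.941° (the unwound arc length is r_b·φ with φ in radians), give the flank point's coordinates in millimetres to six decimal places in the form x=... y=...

pitch radius r_p = m·N/2 = 3.747·34/2 = 63.699000
base radius r_b = r_p·cos α = 63.699000·cos 16.194° = 61.171608
roll angle φ = 33.941° = 0.59238220 rad
x = r_b·(cos φ + φ·sin φ) = 61.171608·(0.82961296 + 0.59238220·0.55833891) = 70.981270
y = r_b·(sin φ − φ·cos φ) = 61.171608·(0.55833891 − 0.59238220·0.82961296) = 4.091828

x=70.981270 y=4.091828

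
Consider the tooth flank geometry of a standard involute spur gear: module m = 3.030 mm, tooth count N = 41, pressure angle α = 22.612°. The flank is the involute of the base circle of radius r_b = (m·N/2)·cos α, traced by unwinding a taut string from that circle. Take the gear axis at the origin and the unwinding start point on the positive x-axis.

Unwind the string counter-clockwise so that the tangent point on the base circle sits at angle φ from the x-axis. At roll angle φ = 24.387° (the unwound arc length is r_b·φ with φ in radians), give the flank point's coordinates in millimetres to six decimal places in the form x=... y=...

x=62.301304 y=1.447294

pitch radius r_p = m·N/2 = 3.030·41/2 = 62.115000
base radius r_b = r_p·cos α = 62.115000·cos 22.612° = 57.340202
roll angle φ = 24.387° = 0.42563344 rad
x = r_b·(cos φ + φ·sin φ) = 57.340202·(0.91077737 + 0.42563344·0.41289779) = 62.301304
y = r_b·(sin φ − φ·cos φ) = 57.340202·(0.41289779 − 0.42563344·0.91077737) = 1.447294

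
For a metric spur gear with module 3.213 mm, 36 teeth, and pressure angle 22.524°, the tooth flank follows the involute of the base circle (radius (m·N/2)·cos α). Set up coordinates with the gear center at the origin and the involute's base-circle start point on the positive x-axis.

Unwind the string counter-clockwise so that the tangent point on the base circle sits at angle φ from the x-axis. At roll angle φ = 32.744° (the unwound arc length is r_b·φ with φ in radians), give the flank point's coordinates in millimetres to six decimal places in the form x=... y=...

pitch radius r_p = m·N/2 = 3.213·36/2 = 57.834000
base radius r_b = r_p·cos α = 57.834000·cos 22.524° = 53.422374
roll angle φ = 32.744° = 0.57149061 rad
x = r_b·(cos φ + φ·sin φ) = 53.422374·(0.84109566 + 0.57149061·0.54088640) = 61.446796
y = r_b·(sin φ − φ·cos φ) = 53.422374·(0.54088640 − 0.57149061·0.84109566) = 3.216461

x=61.446796 y=3.216461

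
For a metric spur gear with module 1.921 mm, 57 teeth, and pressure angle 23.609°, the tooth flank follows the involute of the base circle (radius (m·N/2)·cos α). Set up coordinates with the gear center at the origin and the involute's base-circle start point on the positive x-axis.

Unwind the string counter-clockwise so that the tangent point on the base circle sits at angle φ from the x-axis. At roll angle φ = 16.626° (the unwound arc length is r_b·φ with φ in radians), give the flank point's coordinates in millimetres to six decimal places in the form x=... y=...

x=52.233867 y=0.405156

pitch radius r_p = m·N/2 = 1.921·57/2 = 54.748500
base radius r_b = r_p·cos α = 54.748500·cos 23.609° = 50.166041
roll angle φ = 16.626° = 0.29017844 rad
x = r_b·(cos φ + φ·sin φ) = 50.166041·(0.95819283 + 0.29017844·0.28612321) = 52.233867
y = r_b·(sin φ − φ·cos φ) = 50.166041·(0.28612321 − 0.29017844·0.95819283) = 0.405156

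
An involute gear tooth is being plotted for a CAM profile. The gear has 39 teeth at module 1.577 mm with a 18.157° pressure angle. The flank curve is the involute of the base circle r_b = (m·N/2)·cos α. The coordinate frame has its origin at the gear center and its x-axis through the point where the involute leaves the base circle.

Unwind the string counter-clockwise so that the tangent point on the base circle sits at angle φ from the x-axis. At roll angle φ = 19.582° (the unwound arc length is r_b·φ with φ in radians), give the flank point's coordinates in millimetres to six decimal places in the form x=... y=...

pitch radius r_p = m·N/2 = 1.577·39/2 = 30.751500
base radius r_b = r_p·cos α = 30.751500·cos 18.157° = 29.220266
roll angle φ = 19.582° = 0.34177037 rad
x = r_b·(cos φ + φ·sin φ) = 29.220266·(0.94216279 + 0.34177037·0.33515560) = 30.877319
y = r_b·(sin φ − φ·cos φ) = 29.220266·(0.33515560 − 0.34177037·0.94216279) = 0.384313

x=30.877319 y=0.384313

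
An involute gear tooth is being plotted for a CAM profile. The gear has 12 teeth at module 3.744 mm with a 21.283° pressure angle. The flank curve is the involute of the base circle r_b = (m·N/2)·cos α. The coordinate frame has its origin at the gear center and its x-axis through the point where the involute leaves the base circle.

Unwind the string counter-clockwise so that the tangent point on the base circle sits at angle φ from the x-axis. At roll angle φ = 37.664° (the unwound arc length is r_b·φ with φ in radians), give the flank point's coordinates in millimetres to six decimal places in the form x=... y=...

pitch radius r_p = m·N/2 = 3.744·12/2 = 22.464000
base radius r_b = r_p·cos α = 22.464000·cos 21.283° = 20.931932
roll angle φ = 37.664° = 0.65736081 rad
x = r_b·(cos φ + φ·sin φ) = 20.931932·(0.79160761 + 0.65736081·0.61102978) = 24.977544
y = r_b·(sin φ − φ·cos φ) = 20.931932·(0.61102978 − 0.65736081·0.79160761) = 1.897646

x=24.977544 y=1.897646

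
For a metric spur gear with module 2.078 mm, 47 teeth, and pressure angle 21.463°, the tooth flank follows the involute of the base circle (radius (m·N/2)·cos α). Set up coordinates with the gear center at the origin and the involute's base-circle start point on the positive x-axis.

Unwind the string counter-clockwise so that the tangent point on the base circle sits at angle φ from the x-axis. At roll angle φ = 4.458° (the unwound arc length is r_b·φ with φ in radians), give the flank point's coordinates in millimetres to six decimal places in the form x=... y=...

pitch radius r_p = m·N/2 = 2.078·47/2 = 48.833000
base radius r_b = r_p·cos α = 48.833000·cos 21.463° = 45.446629
roll angle φ = 4.458° = 0.07780678 rad
x = r_b·(cos φ + φ·sin φ) = 45.446629·(0.99697458 + 0.07780678·0.07772830) = 45.583986
y = r_b·(sin φ − φ·cos φ) = 45.446629·(0.07772830 − 0.07780678·0.99697458) = 0.007131

x=45.583986 y=0.007131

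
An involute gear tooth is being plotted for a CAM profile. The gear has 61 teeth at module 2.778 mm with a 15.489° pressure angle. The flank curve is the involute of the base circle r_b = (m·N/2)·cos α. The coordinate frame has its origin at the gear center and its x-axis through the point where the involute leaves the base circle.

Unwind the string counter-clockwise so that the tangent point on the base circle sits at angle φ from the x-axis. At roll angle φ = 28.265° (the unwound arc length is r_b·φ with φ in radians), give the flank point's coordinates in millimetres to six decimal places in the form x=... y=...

x=90.990905 y=3.188728

pitch radius r_p = m·N/2 = 2.778·61/2 = 84.729000
base radius r_b = r_p·cos α = 84.729000·cos 15.489° = 81.651790
roll angle φ = 28.265° = 0.49331731 rad
x = r_b·(cos φ + φ·sin φ) = 81.651790·(0.88076679 + 0.49331731·0.47355027) = 90.990905
y = r_b·(sin φ − φ·cos φ) = 81.651790·(0.47355027 − 0.49331731·0.88076679) = 3.188728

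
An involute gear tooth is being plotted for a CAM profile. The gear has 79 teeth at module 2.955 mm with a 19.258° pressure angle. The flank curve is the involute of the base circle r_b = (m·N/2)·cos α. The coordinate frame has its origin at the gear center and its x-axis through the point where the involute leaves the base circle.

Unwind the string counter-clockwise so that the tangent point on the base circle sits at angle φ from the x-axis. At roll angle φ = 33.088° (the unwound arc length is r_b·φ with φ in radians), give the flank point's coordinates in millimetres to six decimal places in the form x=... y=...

x=127.061599 y=6.840933

pitch radius r_p = m·N/2 = 2.955·79/2 = 116.722500
base radius r_b = r_p·cos α = 116.722500·cos 19.258° = 110.191056
roll angle φ = 33.088° = 0.57749454 rad
x = r_b·(cos φ + φ·sin φ) = 110.191056·(0.83783307 + 0.57749454·0.54592650) = 127.061599
y = r_b·(sin φ − φ·cos φ) = 110.191056·(0.54592650 − 0.57749454·0.83783307) = 6.840933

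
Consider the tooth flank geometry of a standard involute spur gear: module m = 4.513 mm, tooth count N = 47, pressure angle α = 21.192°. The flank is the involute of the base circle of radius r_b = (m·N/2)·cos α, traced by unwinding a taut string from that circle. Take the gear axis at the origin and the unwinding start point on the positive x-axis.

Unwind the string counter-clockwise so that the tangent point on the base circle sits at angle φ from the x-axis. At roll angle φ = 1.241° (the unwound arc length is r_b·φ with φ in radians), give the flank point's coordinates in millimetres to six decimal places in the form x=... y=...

x=98.906613 y=0.000335

pitch radius r_p = m·N/2 = 4.513·47/2 = 106.055500
base radius r_b = r_p·cos α = 106.055500·cos 21.192° = 98.883421
roll angle φ = 1.241° = 0.02165954 rad
x = r_b·(cos φ + φ·sin φ) = 98.883421·(0.99976544 + 0.02165954·0.02165784) = 98.906613
y = r_b·(sin φ − φ·cos φ) = 98.883421·(0.02165784 − 0.02165954·0.99976544) = 0.000335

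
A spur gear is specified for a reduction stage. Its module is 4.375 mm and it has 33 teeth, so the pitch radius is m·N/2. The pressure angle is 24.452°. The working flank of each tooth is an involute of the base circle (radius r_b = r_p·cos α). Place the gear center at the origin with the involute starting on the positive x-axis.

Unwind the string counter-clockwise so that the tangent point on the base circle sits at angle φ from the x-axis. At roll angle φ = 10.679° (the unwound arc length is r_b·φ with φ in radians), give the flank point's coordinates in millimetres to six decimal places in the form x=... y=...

pitch radius r_p = m·N/2 = 4.375·33/2 = 72.187500
base radius r_b = r_p·cos α = 72.187500·cos 24.452° = 65.712885
roll angle φ = 10.679° = 0.18638371 rad
x = r_b·(cos φ + φ·sin φ) = 65.712885·(0.98268078 + 0.18638371·0.18530646) = 66.844388
y = r_b·(sin φ − φ·cos φ) = 65.712885·(0.18530646 − 0.18638371·0.98268078) = 0.141333

x=66.844388 y=0.141333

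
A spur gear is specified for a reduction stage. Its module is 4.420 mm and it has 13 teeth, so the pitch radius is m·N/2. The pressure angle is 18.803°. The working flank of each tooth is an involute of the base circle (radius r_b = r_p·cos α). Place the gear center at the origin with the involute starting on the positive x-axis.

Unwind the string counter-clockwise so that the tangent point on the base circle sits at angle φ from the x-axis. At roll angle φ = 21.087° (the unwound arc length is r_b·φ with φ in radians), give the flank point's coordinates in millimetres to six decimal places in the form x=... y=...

pitch radius r_p = m·N/2 = 4.420·13/2 = 28.730000
base radius r_b = r_p·cos α = 28.730000·cos 18.803° = 27.196748
roll angle φ = 21.087° = 0.36803758 rad
x = r_b·(cos φ + φ·sin φ) = 27.196748·(0.93303519 + 0.36803758·0.35978512) = 28.976766
y = r_b·(sin φ − φ·cos φ) = 27.196748·(0.35978512 − 0.36803758·0.93303519) = 0.445839

x=28.976766 y=0.445839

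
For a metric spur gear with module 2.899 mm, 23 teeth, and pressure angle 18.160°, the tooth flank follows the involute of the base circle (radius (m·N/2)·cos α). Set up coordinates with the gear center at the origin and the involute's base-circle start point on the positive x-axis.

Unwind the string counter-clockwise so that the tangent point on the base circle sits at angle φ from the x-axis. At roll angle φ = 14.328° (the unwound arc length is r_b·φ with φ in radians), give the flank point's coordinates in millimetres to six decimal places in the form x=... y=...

pitch radius r_p = m·N/2 = 2.899·23/2 = 33.338500
base radius r_b = r_p·cos α = 33.338500·cos 18.160° = 31.677905
roll angle φ = 14.328° = 0.25007078 rad
x = r_b·(cos φ + φ·sin φ) = 31.677905·(0.96889491 + 0.25007078·0.24747253) = 32.652969
y = r_b·(sin φ − φ·cos φ) = 31.677905·(0.24747253 − 0.25007078·0.96889491) = 0.164099

x=32.652969 y=0.164099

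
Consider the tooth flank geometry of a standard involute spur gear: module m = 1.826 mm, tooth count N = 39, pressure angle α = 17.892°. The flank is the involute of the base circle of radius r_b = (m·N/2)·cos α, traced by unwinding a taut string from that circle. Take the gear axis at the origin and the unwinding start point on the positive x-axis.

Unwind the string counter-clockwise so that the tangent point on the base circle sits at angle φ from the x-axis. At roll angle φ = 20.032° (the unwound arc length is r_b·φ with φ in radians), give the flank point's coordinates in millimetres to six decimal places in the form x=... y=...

pitch radius r_p = m·N/2 = 1.826·39/2 = 35.607000
base radius r_b = r_p·cos α = 35.607000·cos 17.892° = 33.884950
roll angle φ = 20.032° = 0.34962436 rad
x = r_b·(cos φ + φ·sin φ) = 33.884950·(0.93950145 + 0.34962436·0.34254491) = 35.893090
y = r_b·(sin φ − φ·cos φ) = 33.884950·(0.34254491 − 0.34962436·0.93950145) = 0.476840

x=35.893090 y=0.476840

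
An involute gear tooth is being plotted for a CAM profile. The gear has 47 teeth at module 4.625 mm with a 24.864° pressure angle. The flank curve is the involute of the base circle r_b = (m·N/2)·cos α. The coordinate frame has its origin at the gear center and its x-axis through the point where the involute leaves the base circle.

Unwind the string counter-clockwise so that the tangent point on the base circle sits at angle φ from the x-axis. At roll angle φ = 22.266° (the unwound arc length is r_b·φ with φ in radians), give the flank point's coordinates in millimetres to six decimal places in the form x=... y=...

pitch radius r_p = m·N/2 = 4.625·47/2 = 108.687500
base radius r_b = r_p·cos α = 108.687500·cos 24.864° = 98.613080
roll angle φ = 22.266° = 0.38861501 rad
x = r_b·(cos φ + φ·sin φ) = 98.613080·(0.92543473 + 0.38861501·0.37890706) = 105.780643
y = r_b·(sin φ − φ·cos φ) = 98.613080·(0.37890706 − 0.38861501·0.92543473) = 1.900199

x=105.780643 y=1.900199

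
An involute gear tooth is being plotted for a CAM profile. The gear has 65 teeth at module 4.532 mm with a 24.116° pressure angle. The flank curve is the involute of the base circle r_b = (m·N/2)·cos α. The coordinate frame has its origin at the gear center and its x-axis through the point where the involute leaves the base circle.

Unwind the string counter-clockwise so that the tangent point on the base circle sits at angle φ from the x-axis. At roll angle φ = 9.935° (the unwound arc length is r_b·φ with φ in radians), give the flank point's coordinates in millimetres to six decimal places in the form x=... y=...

x=136.440403 y=0.232927

pitch radius r_p = m·N/2 = 4.532·65/2 = 147.290000
base radius r_b = r_p·cos α = 147.290000·cos 24.116° = 134.434546
roll angle φ = 9.935° = 0.17339846 rad
x = r_b·(cos φ + φ·sin φ) = 134.434546·(0.98500412 + 0.17339846·0.17253084) = 136.440403
y = r_b·(sin φ − φ·cos φ) = 134.434546·(0.17253084 − 0.17339846·0.98500412) = 0.232927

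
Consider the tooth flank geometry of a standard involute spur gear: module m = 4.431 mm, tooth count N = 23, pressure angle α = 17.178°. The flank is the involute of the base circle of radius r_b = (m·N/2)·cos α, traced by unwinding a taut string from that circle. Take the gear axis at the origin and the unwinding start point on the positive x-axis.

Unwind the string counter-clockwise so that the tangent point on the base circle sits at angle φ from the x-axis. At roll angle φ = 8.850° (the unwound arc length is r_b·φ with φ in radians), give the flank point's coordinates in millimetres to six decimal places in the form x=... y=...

pitch radius r_p = m·N/2 = 4.431·23/2 = 50.956500
base radius r_b = r_p·cos α = 50.956500·cos 17.178° = 48.683424
roll angle φ = 8.850° = 0.15446164 rad
x = r_b·(cos φ + φ·sin φ) = 48.683424·(0.98809450 + 0.15446164·0.15384817) = 49.260719
y = r_b·(sin φ − φ·cos φ) = 48.683424·(0.15384817 − 0.15446164·0.98809450) = 0.059660

x=49.260719 y=0.059660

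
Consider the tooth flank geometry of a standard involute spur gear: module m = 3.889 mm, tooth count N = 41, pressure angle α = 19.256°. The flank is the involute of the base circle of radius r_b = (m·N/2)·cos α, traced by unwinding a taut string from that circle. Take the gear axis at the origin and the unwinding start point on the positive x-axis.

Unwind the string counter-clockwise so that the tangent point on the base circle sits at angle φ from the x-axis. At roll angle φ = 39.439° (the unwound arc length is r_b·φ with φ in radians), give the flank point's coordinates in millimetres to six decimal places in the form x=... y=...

pitch radius r_p = m·N/2 = 3.889·41/2 = 79.724500
base radius r_b = r_p·cos α = 79.724500·cos 19.256° = 75.264272
roll angle φ = 39.439° = 0.68834040 rad
x = r_b·(cos φ + φ·sin φ) = 75.264272·(0.77230135 + 0.68834040·0.63525635) = 91.037704
y = r_b·(sin φ − φ·cos φ) = 75.264272·(0.63525635 − 0.68834040·0.77230135) = 7.801151

x=91.037704 y=7.801151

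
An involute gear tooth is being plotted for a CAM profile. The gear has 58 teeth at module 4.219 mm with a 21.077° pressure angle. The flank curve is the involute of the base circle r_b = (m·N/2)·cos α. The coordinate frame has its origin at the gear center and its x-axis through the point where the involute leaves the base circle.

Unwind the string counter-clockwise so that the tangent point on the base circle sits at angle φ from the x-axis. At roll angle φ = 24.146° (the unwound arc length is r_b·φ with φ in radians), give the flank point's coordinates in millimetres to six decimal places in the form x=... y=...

pitch radius r_p = m·N/2 = 4.219·58/2 = 122.351000
base radius r_b = r_p·cos α = 122.351000·cos 21.077° = 114.165470
roll angle φ = 24.146° = 0.42142720 rad
x = r_b·(cos φ + φ·sin φ) = 114.165470·(0.91250605 + 0.42142720·0.40906320) = 123.857709
y = r_b·(sin φ − φ·cos φ) = 114.165470·(0.40906320 − 0.42142720·0.91250605) = 2.798005

x=123.857709 y=2.798005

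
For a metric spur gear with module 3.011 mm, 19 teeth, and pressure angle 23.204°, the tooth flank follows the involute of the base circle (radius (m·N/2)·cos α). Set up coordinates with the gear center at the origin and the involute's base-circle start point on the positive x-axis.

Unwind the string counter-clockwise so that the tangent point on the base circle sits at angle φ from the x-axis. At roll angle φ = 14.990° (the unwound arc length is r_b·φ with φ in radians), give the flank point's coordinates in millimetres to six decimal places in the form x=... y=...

pitch radius r_p = m·N/2 = 3.011·19/2 = 28.604500
base radius r_b = r_p·cos α = 28.604500·cos 23.204° = 26.290620
roll angle φ = 14.990° = 0.26162485 rad
x = r_b·(cos φ + φ·sin φ) = 26.290620·(0.96597098 + 0.26162485·0.25865046) = 27.175046
y = r_b·(sin φ − φ·cos φ) = 26.290620·(0.25865046 − 0.26162485·0.96597098) = 0.155862

x=27.175046 y=0.155862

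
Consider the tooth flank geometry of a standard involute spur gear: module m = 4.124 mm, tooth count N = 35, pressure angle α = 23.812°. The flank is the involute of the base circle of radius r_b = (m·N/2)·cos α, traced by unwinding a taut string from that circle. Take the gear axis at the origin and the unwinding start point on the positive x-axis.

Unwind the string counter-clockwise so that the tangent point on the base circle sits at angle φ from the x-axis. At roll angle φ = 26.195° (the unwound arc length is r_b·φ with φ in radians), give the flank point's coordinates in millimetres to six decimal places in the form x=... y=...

x=72.570607 y=2.059584

pitch radius r_p = m·N/2 = 4.124·35/2 = 72.170000
base radius r_b = r_p·cos α = 72.170000·cos 23.812° = 66.026538
roll angle φ = 26.195° = 0.45718900 rad
x = r_b·(cos φ + φ·sin φ) = 66.026538·(0.89729689 + 0.45718900·0.44142755) = 72.570607
y = r_b·(sin φ − φ·cos φ) = 66.026538·(0.44142755 − 0.45718900·0.89729689) = 2.059584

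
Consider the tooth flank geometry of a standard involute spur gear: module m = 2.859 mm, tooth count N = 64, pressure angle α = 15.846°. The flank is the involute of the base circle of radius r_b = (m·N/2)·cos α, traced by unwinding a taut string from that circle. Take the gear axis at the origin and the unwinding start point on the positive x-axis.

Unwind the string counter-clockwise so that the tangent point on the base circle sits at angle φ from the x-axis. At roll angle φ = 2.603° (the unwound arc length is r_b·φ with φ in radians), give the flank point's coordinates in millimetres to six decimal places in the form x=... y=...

x=88.102152 y=0.002750

pitch radius r_p = m·N/2 = 2.859·64/2 = 91.488000
base radius r_b = r_p·cos α = 91.488000·cos 15.846° = 88.011372
roll angle φ = 2.603° = 0.04543092 rad
x = r_b·(cos φ + φ·sin φ) = 88.011372·(0.99896819 + 0.04543092·0.04541529) = 88.102152
y = r_b·(sin φ − φ·cos φ) = 88.011372·(0.04541529 − 0.04543092·0.99896819) = 0.002750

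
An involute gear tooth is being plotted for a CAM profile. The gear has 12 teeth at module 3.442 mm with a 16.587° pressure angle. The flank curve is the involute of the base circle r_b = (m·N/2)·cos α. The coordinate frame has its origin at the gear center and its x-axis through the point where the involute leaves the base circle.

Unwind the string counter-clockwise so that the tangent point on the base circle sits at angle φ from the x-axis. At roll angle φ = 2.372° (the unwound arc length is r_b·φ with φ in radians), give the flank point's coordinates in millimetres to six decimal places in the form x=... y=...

x=19.809570 y=0.000468

pitch radius r_p = m·N/2 = 3.442·12/2 = 20.652000
base radius r_b = r_p·cos α = 20.652000·cos 16.587° = 19.792616
roll angle φ = 2.372° = 0.04139921 rad
x = r_b·(cos φ + φ·sin φ) = 19.792616·(0.99914318 + 0.04139921·0.04138739) = 19.809570
y = r_b·(sin φ − φ·cos φ) = 19.792616·(0.04138739 − 0.04139921·0.99914318) = 0.000468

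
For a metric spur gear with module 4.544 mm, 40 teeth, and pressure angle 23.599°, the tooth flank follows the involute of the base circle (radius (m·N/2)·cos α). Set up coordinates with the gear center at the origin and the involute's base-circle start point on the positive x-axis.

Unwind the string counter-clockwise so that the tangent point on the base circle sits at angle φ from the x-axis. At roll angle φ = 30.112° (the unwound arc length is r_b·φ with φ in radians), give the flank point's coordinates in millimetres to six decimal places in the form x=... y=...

pitch radius r_p = m·N/2 = 4.544·40/2 = 90.880000
base radius r_b = r_p·cos α = 90.880000·cos 23.599° = 83.279680
roll angle φ = 30.112° = 0.52555354 rad
x = r_b·(cos φ + φ·sin φ) = 83.279680·(0.86504637 + 0.52555354·0.50169192) = 93.998802
y = r_b·(sin φ − φ·cos φ) = 83.279680·(0.50169192 − 0.52555354·0.86504637) = 3.919453

x=93.998802 y=3.919453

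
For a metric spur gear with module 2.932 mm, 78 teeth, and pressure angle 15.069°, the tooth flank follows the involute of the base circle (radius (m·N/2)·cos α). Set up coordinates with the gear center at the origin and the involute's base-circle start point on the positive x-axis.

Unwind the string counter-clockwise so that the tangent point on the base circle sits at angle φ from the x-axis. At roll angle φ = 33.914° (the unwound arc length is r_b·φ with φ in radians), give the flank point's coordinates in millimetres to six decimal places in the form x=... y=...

x=128.097035 y=7.368633

pitch radius r_p = m·N/2 = 2.932·78/2 = 114.348000
base radius r_b = r_p·cos α = 114.348000·cos 15.069° = 110.415965
roll angle φ = 33.914° = 0.59191096 rad
x = r_b·(cos φ + φ·sin φ) = 110.415965·(0.82987598 + 0.59191096·0.55794790) = 128.097035
y = r_b·(sin φ − φ·cos φ) = 110.415965·(0.55794790 − 0.59191096·0.82987598) = 7.368633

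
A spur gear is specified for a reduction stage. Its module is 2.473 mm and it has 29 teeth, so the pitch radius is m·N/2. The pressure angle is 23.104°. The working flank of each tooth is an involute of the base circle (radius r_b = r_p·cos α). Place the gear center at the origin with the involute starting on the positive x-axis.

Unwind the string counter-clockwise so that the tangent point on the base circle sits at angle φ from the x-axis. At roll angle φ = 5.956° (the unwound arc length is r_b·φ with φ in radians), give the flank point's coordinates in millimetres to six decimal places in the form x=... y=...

pitch radius r_p = m·N/2 = 2.473·29/2 = 35.858500
base radius r_b = r_p·cos α = 35.858500·cos 23.104° = 32.982437
roll angle φ = 5.956° = 0.10395181 rad
x = r_b·(cos φ + φ·sin φ) = 32.982437·(0.99460187 + 0.10395181·0.10376469) = 33.160160
y = r_b·(sin φ − φ·cos φ) = 32.982437·(0.10376469 − 0.10395181·0.99460187) = 0.012336

x=33.160160 y=0.012336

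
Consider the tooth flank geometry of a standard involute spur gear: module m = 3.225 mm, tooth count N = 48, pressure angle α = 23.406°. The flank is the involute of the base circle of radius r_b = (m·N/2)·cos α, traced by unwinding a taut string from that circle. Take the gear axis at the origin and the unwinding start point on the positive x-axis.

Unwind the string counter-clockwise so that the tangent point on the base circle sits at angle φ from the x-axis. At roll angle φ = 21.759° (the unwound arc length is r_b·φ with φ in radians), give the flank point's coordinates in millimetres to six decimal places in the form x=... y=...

pitch radius r_p = m·N/2 = 3.225·48/2 = 77.400000
base radius r_b = r_p·cos α = 77.400000·cos 23.406° = 71.030989
roll angle φ = 21.759° = 0.37976619 rad
x = r_b·(cos φ + φ·sin φ) = 71.030989·(0.92875133 + 0.37976619·0.37070333) = 75.969910
y = r_b·(sin φ − φ·cos φ) = 71.030989·(0.37070333 − 0.37976619·0.92875133) = 1.278201

x=75.969910 y=1.278201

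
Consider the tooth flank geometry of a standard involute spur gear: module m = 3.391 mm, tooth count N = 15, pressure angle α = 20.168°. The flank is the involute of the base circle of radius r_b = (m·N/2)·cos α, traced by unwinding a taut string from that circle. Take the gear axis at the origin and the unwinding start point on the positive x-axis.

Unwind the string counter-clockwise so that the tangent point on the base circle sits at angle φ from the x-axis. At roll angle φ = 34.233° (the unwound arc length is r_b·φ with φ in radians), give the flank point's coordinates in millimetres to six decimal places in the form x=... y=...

pitch radius r_p = m·N/2 = 3.391·15/2 = 25.432500
base radius r_b = r_p·cos α = 25.432500·cos 20.168° = 23.873125
roll angle φ = 34.233° = 0.59747856 rad
x = r_b·(cos φ + φ·sin φ) = 23.873125·(0.82675670 + 0.59747856·0.56255965) = 27.761437
y = r_b·(sin φ − φ·cos φ) = 23.873125·(0.56255965 − 0.59747856·0.82675670) = 1.637463

x=27.761437 y=1.637463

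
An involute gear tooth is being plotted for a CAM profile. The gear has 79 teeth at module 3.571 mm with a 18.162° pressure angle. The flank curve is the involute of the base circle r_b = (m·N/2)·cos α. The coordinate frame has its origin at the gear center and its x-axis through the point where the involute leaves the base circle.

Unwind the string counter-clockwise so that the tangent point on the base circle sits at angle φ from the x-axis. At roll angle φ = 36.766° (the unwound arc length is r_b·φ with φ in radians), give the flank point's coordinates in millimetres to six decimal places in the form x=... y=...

x=158.844515 y=11.325392

pitch radius r_p = m·N/2 = 3.571·79/2 = 141.054500
base radius r_b = r_p·cos α = 141.054500·cos 18.162° = 134.027022
roll angle φ = 36.766° = 0.64168775 rad
x = r_b·(cos φ + φ·sin φ) = 134.027022·(0.80108670 + 0.64168775·0.59854833) = 158.844515
y = r_b·(sin φ − φ·cos φ) = 134.027022·(0.59854833 − 0.64168775·0.80108670) = 11.325392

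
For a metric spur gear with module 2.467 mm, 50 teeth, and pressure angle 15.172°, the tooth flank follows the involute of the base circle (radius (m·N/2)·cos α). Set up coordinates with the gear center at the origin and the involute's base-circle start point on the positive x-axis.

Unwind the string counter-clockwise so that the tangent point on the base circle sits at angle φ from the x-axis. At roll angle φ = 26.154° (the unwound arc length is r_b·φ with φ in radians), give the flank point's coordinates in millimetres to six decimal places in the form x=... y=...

pitch radius r_p = m·N/2 = 2.467·50/2 = 61.675000
base radius r_b = r_p·cos α = 61.675000·cos 15.172° = 59.525288
roll angle φ = 26.154° = 0.45647341 rad
x = r_b·(cos φ + φ·sin φ) = 59.525288·(0.89761254 + 0.45647341·0.44078535) = 65.407537
y = r_b·(sin φ − φ·cos φ) = 59.525288·(0.44078535 − 0.45647341·0.89761254) = 1.848206

x=65.407537 y=1.848206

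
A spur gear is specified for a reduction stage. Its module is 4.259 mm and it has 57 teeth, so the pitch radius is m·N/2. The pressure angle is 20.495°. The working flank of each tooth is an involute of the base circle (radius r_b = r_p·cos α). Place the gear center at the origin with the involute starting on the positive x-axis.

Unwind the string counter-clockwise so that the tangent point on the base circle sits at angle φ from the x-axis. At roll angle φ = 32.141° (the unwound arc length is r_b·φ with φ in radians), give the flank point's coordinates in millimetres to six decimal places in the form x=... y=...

x=130.204900 y=6.482086

pitch radius r_p = m·N/2 = 4.259·57/2 = 121.381500
base radius r_b = r_p·cos α = 121.381500·cos 20.495° = 113.698384
roll angle φ = 32.141° = 0.56096627 rad
x = r_b·(cos φ + φ·sin φ) = 113.698384·(0.84674144 + 0.56096627·0.53200463) = 130.204900
y = r_b·(sin φ − φ·cos φ) = 113.698384·(0.53200463 − 0.56096627·0.84674144) = 6.482086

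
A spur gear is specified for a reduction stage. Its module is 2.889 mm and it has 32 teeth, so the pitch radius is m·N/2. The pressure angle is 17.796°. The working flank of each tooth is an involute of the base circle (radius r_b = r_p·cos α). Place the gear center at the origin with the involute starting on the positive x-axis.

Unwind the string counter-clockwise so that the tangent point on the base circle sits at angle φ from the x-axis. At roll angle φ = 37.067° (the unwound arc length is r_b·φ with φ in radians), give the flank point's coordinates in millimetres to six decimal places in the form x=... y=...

x=52.280969 y=3.808550

pitch radius r_p = m·N/2 = 2.889·32/2 = 46.224000
base radius r_b = r_p·cos α = 46.224000·cos 17.796° = 44.012215
roll angle φ = 37.067° = 0.64694119 rad
x = r_b·(cos φ + φ·sin φ) = 44.012215·(0.79793122 + 0.64694119·0.60274851) = 52.280969
y = r_b·(sin φ − φ·cos φ) = 44.012215·(0.60274851 − 0.64694119·0.79793122) = 3.808550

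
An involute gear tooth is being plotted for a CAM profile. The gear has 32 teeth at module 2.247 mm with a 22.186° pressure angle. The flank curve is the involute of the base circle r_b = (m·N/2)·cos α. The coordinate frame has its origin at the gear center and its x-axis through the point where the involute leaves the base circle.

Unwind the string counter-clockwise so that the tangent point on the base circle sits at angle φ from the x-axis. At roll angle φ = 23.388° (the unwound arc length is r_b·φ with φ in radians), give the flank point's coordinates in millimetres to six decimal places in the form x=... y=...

x=35.949245 y=0.742255

pitch radius r_p = m·N/2 = 2.247·32/2 = 35.952000
base radius r_b = r_p·cos α = 35.952000·cos 22.186° = 33.290218
roll angle φ = 23.388° = 0.40819761 rad
x = r_b·(cos φ + φ·sin φ) = 33.290218·(0.91783778 + 0.40819761·0.39695567) = 35.949245
y = r_b·(sin φ − φ·cos φ) = 33.290218·(0.39695567 − 0.40819761·0.91783778) = 0.742255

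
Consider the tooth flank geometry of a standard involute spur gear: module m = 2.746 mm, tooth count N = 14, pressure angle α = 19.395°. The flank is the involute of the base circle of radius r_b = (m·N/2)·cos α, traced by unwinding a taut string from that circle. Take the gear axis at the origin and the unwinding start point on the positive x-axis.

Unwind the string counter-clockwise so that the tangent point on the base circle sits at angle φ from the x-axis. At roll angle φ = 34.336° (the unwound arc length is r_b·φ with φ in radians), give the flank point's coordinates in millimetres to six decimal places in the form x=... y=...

pitch radius r_p = m·N/2 = 2.746·14/2 = 19.222000
base radius r_b = r_p·cos α = 19.222000·cos 19.395° = 18.131183
roll angle φ = 34.336° = 0.59927625 rad
x = r_b·(cos φ + φ·sin φ) = 18.131183·(0.82574406 + 0.59927625·0.56404499) = 21.100397
y = r_b·(sin φ − φ·cos φ) = 18.131183·(0.56404499 − 0.59927625·0.82574406) = 1.254609

x=21.100397 y=1.254609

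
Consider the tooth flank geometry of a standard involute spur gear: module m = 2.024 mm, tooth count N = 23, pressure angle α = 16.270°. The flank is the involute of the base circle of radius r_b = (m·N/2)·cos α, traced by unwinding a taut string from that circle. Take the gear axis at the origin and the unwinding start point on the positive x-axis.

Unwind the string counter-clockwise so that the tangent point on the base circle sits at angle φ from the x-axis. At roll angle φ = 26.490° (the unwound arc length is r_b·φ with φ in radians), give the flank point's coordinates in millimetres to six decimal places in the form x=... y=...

x=24.605804 y=0.720448

pitch radius r_p = m·N/2 = 2.024·23/2 = 23.276000
base radius r_b = r_p·cos α = 23.276000·cos 16.270° = 22.343845
roll angle φ = 26.490° = 0.46233772 rad
x = r_b·(cos φ + φ·sin φ) = 22.343845·(0.89501222 + 0.46233772·0.44604161) = 24.605804
y = r_b·(sin φ − φ·cos φ) = 22.343845·(0.44604161 − 0.46233772·0.89501222) = 0.720448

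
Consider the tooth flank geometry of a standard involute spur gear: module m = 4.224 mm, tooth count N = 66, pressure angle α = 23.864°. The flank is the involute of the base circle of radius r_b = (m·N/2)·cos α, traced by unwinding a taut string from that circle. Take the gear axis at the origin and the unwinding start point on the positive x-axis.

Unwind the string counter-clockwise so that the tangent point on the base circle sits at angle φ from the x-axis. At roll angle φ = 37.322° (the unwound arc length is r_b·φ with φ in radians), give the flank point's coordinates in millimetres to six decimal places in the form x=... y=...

pitch radius r_p = m·N/2 = 4.224·66/2 = 139.392000
base radius r_b = r_p·cos α = 139.392000·cos 23.864° = 127.475146
roll angle φ = 37.322° = 0.65139178 rad
x = r_b·(cos φ + φ·sin φ) = 127.475146·(0.79524074 + 0.65139178·0.60629380) = 151.717800
y = r_b·(sin φ − φ·cos φ) = 127.475146·(0.60629380 − 0.65139178·0.79524074) = 11.253571

x=151.717800 y=11.253571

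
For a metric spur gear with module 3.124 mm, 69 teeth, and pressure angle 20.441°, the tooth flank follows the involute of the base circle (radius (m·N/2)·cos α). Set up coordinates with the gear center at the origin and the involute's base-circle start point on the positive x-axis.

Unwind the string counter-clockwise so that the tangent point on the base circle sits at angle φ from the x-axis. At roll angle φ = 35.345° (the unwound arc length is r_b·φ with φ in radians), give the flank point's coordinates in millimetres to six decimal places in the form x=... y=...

pitch radius r_p = m·N/2 = 3.124·69/2 = 107.778000
base radius r_b = r_p·cos α = 107.778000·cos 20.441° = 100.991469
roll angle φ = 35.345° = 0.61688662 rad
x = r_b·(cos φ + φ·sin φ) = 100.991469·(0.81568349 + 0.61688662·0.57849844) = 118.417692
y = r_b·(sin φ − φ·cos φ) = 100.991469·(0.57849844 − 0.61688662·0.81568349) = 7.606092

x=118.417692 y=7.606092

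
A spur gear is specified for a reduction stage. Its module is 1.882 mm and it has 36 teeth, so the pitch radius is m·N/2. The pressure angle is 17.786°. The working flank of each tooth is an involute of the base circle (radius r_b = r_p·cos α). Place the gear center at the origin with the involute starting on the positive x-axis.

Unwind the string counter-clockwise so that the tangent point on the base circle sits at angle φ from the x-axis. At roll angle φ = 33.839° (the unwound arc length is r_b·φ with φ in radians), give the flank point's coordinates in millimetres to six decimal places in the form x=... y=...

pitch radius r_p = m·N/2 = 1.882·36/2 = 33.876000
base radius r_b = r_p·cos α = 33.876000·cos 17.786° = 32.256865
roll angle φ = 33.839° = 0.59060197 rad
x = r_b·(cos φ + φ·sin φ) = 32.256865·(0.83060562 + 0.59060197·0.55686112) = 37.401476
y = r_b·(sin φ − φ·cos φ) = 32.256865·(0.55686112 − 0.59060197·0.83060562) = 2.138753

x=37.401476 y=2.138753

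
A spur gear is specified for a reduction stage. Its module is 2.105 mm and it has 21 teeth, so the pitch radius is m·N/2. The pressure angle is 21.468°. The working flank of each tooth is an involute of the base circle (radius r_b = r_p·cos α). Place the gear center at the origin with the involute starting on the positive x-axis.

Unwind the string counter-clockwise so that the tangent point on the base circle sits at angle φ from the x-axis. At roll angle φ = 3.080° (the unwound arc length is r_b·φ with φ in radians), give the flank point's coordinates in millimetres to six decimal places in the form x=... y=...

x=20.598773 y=0.001065

pitch radius r_p = m·N/2 = 2.105·21/2 = 22.102500
base radius r_b = r_p·cos α = 22.102500·cos 21.468° = 20.569075
roll angle φ = 3.080° = 0.05375614 rad
x = r_b·(cos φ + φ·sin φ) = 20.569075·(0.99855549 + 0.05375614·0.05373025) = 20.598773
y = r_b·(sin φ − φ·cos φ) = 20.569075·(0.05373025 − 0.05375614·0.99855549) = 0.001065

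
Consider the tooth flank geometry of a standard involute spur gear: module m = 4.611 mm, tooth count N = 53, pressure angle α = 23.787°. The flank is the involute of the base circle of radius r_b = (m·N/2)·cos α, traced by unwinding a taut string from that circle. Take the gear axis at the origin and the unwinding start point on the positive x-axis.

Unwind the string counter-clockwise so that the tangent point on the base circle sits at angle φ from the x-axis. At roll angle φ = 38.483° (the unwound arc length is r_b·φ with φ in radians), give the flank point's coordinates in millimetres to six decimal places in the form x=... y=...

x=134.257852 y=10.791557

pitch radius r_p = m·N/2 = 4.611·53/2 = 122.191500
base radius r_b = r_p·cos α = 122.191500·cos 23.787° = 111.811479
roll angle φ = 38.483° = 0.67165506 rad
x = r_b·(cos φ + φ·sin φ) = 111.811479·(0.78279283 + 0.67165506·0.62228240) = 134.257852
y = r_b·(sin φ − φ·cos φ) = 111.811479·(0.62228240 − 0.67165506·0.78279283) = 10.791557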